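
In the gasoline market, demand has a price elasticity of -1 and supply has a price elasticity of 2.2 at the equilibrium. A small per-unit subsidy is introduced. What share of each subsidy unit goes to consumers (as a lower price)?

For a small subsidy around the equilibrium, the benefit split depends on the relative slopes, which at a point are proportional to the elasticities.
Buyer share = εs/(εs + |εd|) = 2.2/(2.2 + 1) = 0.6875; seller share = |εd|/(εs + |εd|) = 0.3125.

Consumer share = 0.6875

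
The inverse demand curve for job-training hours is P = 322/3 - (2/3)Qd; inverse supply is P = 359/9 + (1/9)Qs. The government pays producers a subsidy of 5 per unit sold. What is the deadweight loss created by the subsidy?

Deadweight loss = 225/14

Pre-subsidy: 322/3 - (2/3)Q = 359/9 + (1/9)Q gives Q* = 607/7 and P* = 1040/21.
With the subsidy, sellers receive Ps = Pb + 5 for each unit, where Pb is the price buyers pay.
On the curves, Pb = 322/3 - (2/3)Q and Ps = 359/9 + (1/9)Q; the wedge Ps − Pb = 5 gives 359/9 + (1/9)Q − (322/3 - (2/3)Q) = 5, so Q' = 652/7.
Then Pb = 322/3 − (2/3)·(652/7) = 950/21 and Ps = 359/9 + (1/9)·(652/7) = 1055/21.
The subsidy expands output by 652/7 − 607/7 = 45/7 past the efficient level; on those units the gap between marginal cost and willingness to pay runs from 0 up to 5.
DWL = ½ × 5 × 45/7 = 225/14.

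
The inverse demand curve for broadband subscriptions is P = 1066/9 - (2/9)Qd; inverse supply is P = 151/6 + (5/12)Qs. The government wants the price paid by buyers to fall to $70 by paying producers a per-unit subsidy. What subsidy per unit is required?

At a buyer price of 70, quantity demanded is 533 − 4.5·70 = 218.
Sellers supply 218 only when they receive Ps = 151/6 + (5/12)·218 = 116.
s = Ps − Pb = 116 − 70 = 46.

Required subsidy s = $46 per unit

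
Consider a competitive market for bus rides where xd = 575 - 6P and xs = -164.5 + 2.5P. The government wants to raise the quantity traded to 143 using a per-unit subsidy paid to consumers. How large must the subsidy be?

At x = 143, invert demand for the buyer price: Pb = (575 − 143)/6 = 72; invert supply for the seller price: Ps = (143 − (-164.5))/2.5 = 123.
The subsidy must fill the gap: s = Ps − Pb = 123 − 72 = 51.

Required subsidy s = 51 per unit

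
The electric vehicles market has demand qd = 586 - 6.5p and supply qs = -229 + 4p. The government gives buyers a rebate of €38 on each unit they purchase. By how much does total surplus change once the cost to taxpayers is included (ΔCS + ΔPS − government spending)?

Pre-subsidy: 586 - 6.5p = -229 + 4p gives p* = 1630/21, q* = 1711/21.
With the rebate, buyers effectively pay pb = ps − 38, where ps is the price sellers receive.
Demand in terms of ps becomes qd = 586 − 6.5(ps − 38) = 833 - 6.5ps. Setting this equal to supply: 833 - 6.5ps = -229 + 4ps, so ps = 708/7.
Buyers pay pb = 708/7 − 38 = 442/7; q' = -229 + 4·(708/7) = 1229/7.
ΔCS = ½(1711/21 + 1229/7)(1630/21 − 442/7) = 820496/441; ΔPS = ½(1711/21 + 1229/7)(708/7 − 1630/21) = 1333306/441.
Government spending = 38 × 1229/7 = 46702/7.
Net change = 820496/441 + 1333306/441 − 46702/7 = -37544/21. The loss equals the DWL triangle ½·38·1976/21.

Net change in total surplus = -37544/21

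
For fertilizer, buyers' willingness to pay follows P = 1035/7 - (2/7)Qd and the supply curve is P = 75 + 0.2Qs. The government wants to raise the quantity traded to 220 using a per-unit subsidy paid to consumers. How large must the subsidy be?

At Q = 220, from the demand curve buyers pay Pb = 1035/7 − (2/7)·220 = 85; from the supply curve sellers need Ps = 75 + 0.2·220 = 119.
The subsidy must fill the gap: s = Ps − Pb = 119 − 85 = 34.

Required subsidy s = 34 per unit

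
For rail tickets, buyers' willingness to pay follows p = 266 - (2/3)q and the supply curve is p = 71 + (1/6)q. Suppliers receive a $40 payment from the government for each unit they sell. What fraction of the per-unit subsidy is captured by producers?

Producer share = 0.2

Pre-subsidy: 266 - (2/3)q = 71 + (1/6)q gives q* = 234 and p* = 110.
With the subsidy, sellers receive ps = pb + 40 for each unit, where pb is the price buyers pay.
On the curves, pb = 266 - (2/3)q and ps = 71 + (1/6)q; the wedge ps − pb = 40 gives 71 + (1/6)q − (266 - (2/3)q) = 40, so q' = 282.
Then pb = 266 − (2/3)·282 = 78 and ps = 71 + (1/6)·282 = 118.
Buyers' price falls by p* − pb = 110 − 78 = 32; sellers' price rises by ps − p* = 118 − 110 = 8.
So producers capture 8/40 = 0.2 of each unit of subsidy.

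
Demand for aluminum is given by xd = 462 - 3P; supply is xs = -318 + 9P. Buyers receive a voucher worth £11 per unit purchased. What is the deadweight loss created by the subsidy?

Deadweight loss = £136.125

Pre-subsidy: 462 - 3P = -318 + 9P gives P* = 65, x* = 267.
With the rebate, buyers effectively pay Pb = Ps − 11, where Ps is the price sellers receive.
Demand in terms of Ps becomes xd = 462 − 3(Ps − 11) = 495 - 3Ps. Setting this equal to supply: 495 - 3Ps = -318 + 9Ps, so Ps = 67.75.
Buyers pay Pb = 67.75 − 11 = 56.75; x' = -318 + 9·67.75 = 291.75.
The subsidy expands output by 291.75 − 267 = 24.75 past the efficient level; on those units the gap between marginal cost and willingness to pay runs from 0 up to 11.
DWL = ½ × 11 × 24.75 = 136.125.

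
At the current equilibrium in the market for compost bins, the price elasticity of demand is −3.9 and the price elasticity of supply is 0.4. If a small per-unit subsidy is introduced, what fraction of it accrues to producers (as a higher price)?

Producer share = 39/43

For a small subsidy around the equilibrium, the benefit split depends on the relative slopes, which at a point are proportional to the elasticities.
Buyer share = εs/(εs + |εd|) = 0.4/(0.4 + 3.9) = 4/43; seller share = |εd|/(εs + |εd|) = 39/43.
So producers capture 39/43 of the subsidy.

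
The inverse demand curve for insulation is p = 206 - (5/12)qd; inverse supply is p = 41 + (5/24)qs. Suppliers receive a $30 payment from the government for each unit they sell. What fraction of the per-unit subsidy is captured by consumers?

Pre-subsidy: 206 - (5/12)q = 41 + (5/24)q gives q* = 264 and p* = 96.
With the subsidy, sellers receive ps = pb + 30 for each unit, where pb is the price buyers pay.
On the curves, pb = 206 - (5/12)q and ps = 41 + (5/24)q; the wedge ps − pb = 30 gives 41 + (5/24)q − (206 - (5/12)q) = 30, so q' = 312.
Then pb = 206 − (5/12)·312 = 76 and ps = 41 + (5/24)·312 = 106.
Buyers' price falls by p* − pb = 96 − 76 = 20; sellers' price rises by ps − p* = 106 − 96 = 10.
So consumers capture 20/30 = 2/3 of each unit of subsidy.

Consumer share = 2/3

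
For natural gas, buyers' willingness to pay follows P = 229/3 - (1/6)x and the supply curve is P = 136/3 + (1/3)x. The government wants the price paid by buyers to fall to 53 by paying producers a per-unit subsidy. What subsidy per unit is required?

At a buyer price of 53, quantity demanded is 458 − 6·53 = 140.
Sellers supply 140 only when they receive Ps = 136/3 + (1/3)·140 = 92.
s = Ps − Pb = 92 − 53 = 39.

Required subsidy s = 39 per unit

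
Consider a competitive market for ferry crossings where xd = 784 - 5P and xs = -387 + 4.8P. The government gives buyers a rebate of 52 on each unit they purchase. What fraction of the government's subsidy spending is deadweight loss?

Pre-subsidy: 784 - 5P = -387 + 4.8P gives P* = 5855/49, x* = 9141/49.
With the rebate, buyers effectively pay Pb = Ps − 52, where Ps is the price sellers receive.
Demand in terms of Ps becomes xd = 784 − 5(Ps − 52) = 1044 - 5Ps. Setting this equal to supply: 1044 - 5Ps = -387 + 4.8Ps, so Ps = 7155/49.
Buyers pay Pb = 7155/49 − 52 = 4607/49; x' = -387 + 4.8·(7155/49) = 15381/49.
ΔCS = ½(9141/49 + 15381/49)(5855/49 − 4607/49) = 15301728/2401; ΔPS = ½(9141/49 + 15381/49)(7155/49 − 5855/49) = 15939300/2401.
Government spending = 52 × 15381/49 = 799812/49.
DWL = ½ × 52 × (15381/49 − 9141/49) = 162240/49; fraction = (162240/49) / (799812/49) = 1040/5127.

DWL / government spending = 1040/5127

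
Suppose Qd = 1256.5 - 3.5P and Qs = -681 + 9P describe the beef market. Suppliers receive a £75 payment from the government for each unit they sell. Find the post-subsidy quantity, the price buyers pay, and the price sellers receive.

Pre-subsidy: 1256.5 - 3.5P = -681 + 9P gives P* = 155, Q* = 714.
With the subsidy, sellers receive Ps = Pb + 75 for each unit, where Pb is the price buyers pay.
Supply in terms of Pb becomes Qs = -681 + 9(Pb + 75) = -6 + 9Pb. Setting this equal to demand: 1256.5 - 3.5Pb = -6 + 9Pb, so Pb = 101.
Sellers receive Ps = 101 + 75 = 176; Q' = 1256.5 − 3.5·101 = 903.

Q' = 903; buyers pay £101; sellers receive £176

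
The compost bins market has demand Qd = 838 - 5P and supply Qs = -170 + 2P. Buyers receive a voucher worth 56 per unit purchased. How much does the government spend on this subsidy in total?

Government cost = 11088

Pre-subsidy: 838 - 5P = -170 + 2P gives P* = 144, Q* = 118.
With the rebate, buyers effectively pay Pb = Ps − 56, where Ps is the price sellers receive.
Demand in terms of Ps becomes Qd = 838 − 5(Ps − 56) = 1118 - 5Ps. Setting this equal to supply: 1118 - 5Ps = -170 + 2Ps, so Ps = 184.
Buyers pay Pb = 184 − 56 = 128; Q' = -170 + 2·184 = 198.
Government outlay = subsidy × quantity = 56 × 198 = 11088.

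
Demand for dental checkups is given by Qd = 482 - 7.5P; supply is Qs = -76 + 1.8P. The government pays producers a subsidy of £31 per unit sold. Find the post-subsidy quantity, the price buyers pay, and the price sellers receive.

Pre-subsidy: 482 - 7.5P = -76 + 1.8P gives P* = 60, Q* = 32.
With the subsidy, sellers receive Ps = Pb + 31 for each unit, where Pb is the price buyers pay.
Supply in terms of Pb becomes Qs = -76 + 1.8(Pb + 31) = -20.2 + 1.8Pb. Setting this equal to demand: 482 - 7.5Pb = -20.2 + 1.8Pb, so Pb = 54.
Sellers receive Ps = 54 + 31 = 85; Q' = 482 − 7.5·54 = 77.

Q' = 77; buyers pay £54; sellers receive £85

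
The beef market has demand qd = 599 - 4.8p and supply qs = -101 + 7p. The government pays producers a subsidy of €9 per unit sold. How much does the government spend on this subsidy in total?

Pre-subsidy: 599 - 4.8p = -101 + 7p gives p* = 3500/59, q* = 18541/59.
With the subsidy, sellers receive ps = pb + 9 for each unit, where pb is the price buyers pay.
Supply in terms of pb becomes qs = -101 + 7(pb + 9) = -38 + 7pb. Setting this equal to demand: 599 - 4.8pb = -38 + 7pb, so pb = 3185/59.
Sellers receive ps = 3185/59 + 9 = 3716/59; q' = 599 − 4.8·(3185/59) = 20053/59.
Government outlay = subsidy × quantity = 9 × 20053/59 = 180477/59.

Government cost = 180477/59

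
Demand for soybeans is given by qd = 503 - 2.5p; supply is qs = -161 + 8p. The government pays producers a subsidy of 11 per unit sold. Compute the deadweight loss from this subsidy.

Pre-subsidy: 503 - 2.5p = -161 + 8p gives p* = 1328/21, q* = 7243/21.
With the subsidy, sellers receive ps = pb + 11 for each unit, where pb is the price buyers pay.
Supply in terms of pb becomes qs = -161 + 8(pb + 11) = -73 + 8pb. Setting this equal to demand: 503 - 2.5pb = -73 + 8pb, so pb = 384/7.
Sellers receive ps = 384/7 + 11 = 461/7; q' = 503 − 2.5·(384/7) = 2561/7.
The subsidy expands output by 2561/7 − 7243/21 = 440/21 past the efficient level; on those units the gap between marginal cost and willingness to pay runs from 0 up to 11.
DWL = ½ × 11 × 440/21 = 2420/21.

Deadweight loss = 2420/21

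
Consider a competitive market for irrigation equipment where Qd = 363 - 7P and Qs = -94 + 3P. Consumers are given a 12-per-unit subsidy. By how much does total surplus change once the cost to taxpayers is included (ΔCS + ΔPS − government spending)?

Net change in total surplus = -151.2

Pre-subsidy: 363 - 7P = -94 + 3P gives P* = 45.7, Q* = 43.1.
With the rebate, buyers effectively pay Pb = Ps − 12, where Ps is the price sellers receive.
Demand in terms of Ps becomes Qd = 363 − 7(Ps − 12) = 447 - 7Ps. Setting this equal to supply: 447 - 7Ps = -94 + 3Ps, so Ps = 54.1.
Buyers pay Pb = 54.1 − 12 = 42.1; Q' = -94 + 3·54.1 = 68.3.
ΔCS = ½(43.1 + 68.3)(45.7 − 42.1) = 200.52; ΔPS = ½(43.1 + 68.3)(54.1 − 45.7) = 467.88.
Government spending = 12 × 68.3 = 819.6.
Net change = 200.52 + 467.88 − 819.6 = -151.2. The loss equals the DWL triangle ½·12·25.2.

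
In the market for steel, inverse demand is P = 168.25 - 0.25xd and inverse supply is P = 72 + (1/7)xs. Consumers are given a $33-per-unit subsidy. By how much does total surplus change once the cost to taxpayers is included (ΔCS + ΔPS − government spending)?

Net change in total surplus = -$1386

Pre-subsidy: 168.25 - 0.25x = 72 + (1/7)x gives x* = 245 and P* = 107.
With the rebate, buyers effectively pay Pb = Ps − 33, where Ps is the price sellers receive.
On the curves, Pb = 168.25 - 0.25x and Ps = 72 + (1/7)x; the wedge Ps − Pb = 33 gives 72 + (1/7)x − (168.25 - 0.25x) = 33, so x' = 329.
Then Pb = 168.25 − 0.25·329 = 86 and Ps = 72 + (1/7)·329 = 119.
ΔCS = ½(245 + 329)(107 − 86) = 6027; ΔPS = ½(245 + 329)(119 − 107) = 3444.
Government spending = 33 × 329 = 10857.
Net change = 6027 + 3444 − 10857 = -1386. The loss equals the DWL triangle ½·33·84.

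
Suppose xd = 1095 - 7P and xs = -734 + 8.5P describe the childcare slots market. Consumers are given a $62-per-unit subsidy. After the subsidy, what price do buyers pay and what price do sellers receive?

Pre-subsidy: 1095 - 7P = -734 + 8.5P gives P* = 118, x* = 269.
With the rebate, buyers effectively pay Pb = Ps − 62, where Ps is the price sellers receive.
Demand in terms of Ps becomes xd = 1095 − 7(Ps − 62) = 1529 - 7Ps. Setting this equal to supply: 1529 - 7Ps = -734 + 8.5Ps, so Ps = 146.
Buyers pay Pb = 146 − 62 = 84; x' = -734 + 8.5·146 = 507.

Buyers pay $84; sellers receive $146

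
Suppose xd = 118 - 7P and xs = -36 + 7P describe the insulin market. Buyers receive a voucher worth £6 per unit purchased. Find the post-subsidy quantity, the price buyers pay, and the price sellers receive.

Pre-subsidy: 118 - 7P = -36 + 7P gives P* = 11, x* = 41.
With the rebate, buyers effectively pay Pb = Ps − 6, where Ps is the price sellers receive.
Demand in terms of Ps becomes xd = 118 − 7(Ps − 6) = 160 - 7Ps. Setting this equal to supply: 160 - 7Ps = -36 + 7Ps, so Ps = 14.
Buyers pay Pb = 14 − 6 = 8; x' = -36 + 7·14 = 62.

x' = 62; buyers pay £8; sellers receive £14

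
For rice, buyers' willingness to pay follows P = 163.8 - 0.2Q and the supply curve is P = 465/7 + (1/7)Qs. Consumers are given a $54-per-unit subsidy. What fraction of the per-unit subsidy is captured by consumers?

Pre-subsidy: 163.8 - 0.2Q = 465/7 + (1/7)Q gives Q* = 284 and P* = 107.
With the rebate, buyers effectively pay Pb = Ps − 54, where Ps is the price sellers receive.
On the curves, Pb = 163.8 - 0.2Q and Ps = 465/7 + (1/7)Q; the wedge Ps − Pb = 54 gives 465/7 + (1/7)Q − (163.8 - 0.2Q) = 54, so Q' = 441.5.
Then Pb = 163.8 − 0.2·441.5 = 75.5 and Ps = 465/7 + (1/7)·441.5 = 129.5.
Buyers' price falls by P* − Pb = 107 − 75.5 = 31.5; sellers' price rises by Ps − P* = 129.5 − 107 = 22.5.
So consumers capture 31.5/54 = 7/12 of each unit of subsidy.

Consumer share = 7/12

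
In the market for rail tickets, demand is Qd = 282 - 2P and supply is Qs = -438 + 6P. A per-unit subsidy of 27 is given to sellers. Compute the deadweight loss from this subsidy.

Pre-subsidy: 282 - 2P = -438 + 6P gives P* = 90, Q* = 102.
With the subsidy, sellers receive Ps = Pb + 27 for each unit, where Pb is the price buyers pay.
Supply in terms of Pb becomes Qs = -438 + 6(Pb + 27) = -276 + 6Pb. Setting this equal to demand: 282 - 2Pb = -276 + 6Pb, so Pb = 69.75.
Sellers receive Ps = 69.75 + 27 = 96.75; Q' = 282 − 2·69.75 = 142.5.
The subsidy expands output by 142.5 − 102 = 40.5 past the efficient level; on those units the gap between marginal cost and willingness to pay runs from 0 up to 27.
DWL = ½ × 27 × 40.5 = 546.75.

Deadweight loss = 546.75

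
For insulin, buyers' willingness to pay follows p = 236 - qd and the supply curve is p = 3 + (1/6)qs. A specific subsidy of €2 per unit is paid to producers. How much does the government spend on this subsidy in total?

Government cost = 2820/7

Pre-subsidy: 236 - q = 3 + (1/6)q gives q* = 1398/7 and p* = 254/7.
With the subsidy, sellers receive ps = pb + 2 for each unit, where pb is the price buyers pay.
On the curves, pb = 236 - q and ps = 3 + (1/6)q; the wedge ps − pb = 2 gives 3 + (1/6)q − (236 - q) = 2, so q' = 1410/7.
Then pb = 236 − 1·(1410/7) = 242/7 and ps = 3 + (1/6)·(1410/7) = 256/7.
Government outlay = subsidy × quantity = 2 × 1410/7 = 2820/7.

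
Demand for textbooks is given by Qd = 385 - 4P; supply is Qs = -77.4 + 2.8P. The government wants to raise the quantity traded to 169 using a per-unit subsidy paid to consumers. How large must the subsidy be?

At Q = 169, invert demand for the buyer price: Pb = (385 − 169)/4 = 54; invert supply for the seller price: Ps = (169 − (-77.4))/2.8 = 88.
The subsidy must fill the gap: s = Ps − Pb = 88 − 54 = 34.

Required subsidy s = 34 per unit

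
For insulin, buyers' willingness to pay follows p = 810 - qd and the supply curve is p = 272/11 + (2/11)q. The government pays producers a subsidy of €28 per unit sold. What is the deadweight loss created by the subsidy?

Pre-subsidy: 810 - q = 272/11 + (2/11)q gives q* = 8638/13 and p* = 1892/13.
With the subsidy, sellers receive ps = pb + 28 for each unit, where pb is the price buyers pay.
On the curves, pb = 810 - q and ps = 272/11 + (2/11)q; the wedge ps − pb = 28 gives 272/11 + (2/11)q − (810 - q) = 28, so q' = 8946/13.
Then pb = 810 − 1·(8946/13) = 1584/13 and ps = 272/11 + (2/11)·(8946/13) = 1948/13.
The subsidy expands output by 8946/13 − 8638/13 = 308/13 past the efficient level; on those units the gap between marginal cost and willingness to pay runs from 0 up to 28.
DWL = ½ × 28 × 308/13 = 4312/13.

Deadweight loss = 4312/13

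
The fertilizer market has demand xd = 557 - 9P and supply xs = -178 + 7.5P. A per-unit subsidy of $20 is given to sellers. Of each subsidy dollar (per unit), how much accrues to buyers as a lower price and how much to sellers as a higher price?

Buyers gain 100/11 per unit; sellers gain 120/11 per unit

Pre-subsidy: 557 - 9P = -178 + 7.5P gives P* = 490/11, x* = 1717/11.
With the subsidy, sellers receive Ps = Pb + 20 for each unit, where Pb is the price buyers pay.
Supply in terms of Pb becomes xs = -178 + 7.5(Pb + 20) = -28 + 7.5Pb. Setting this equal to demand: 557 - 9Pb = -28 + 7.5Pb, so Pb = 390/11.
Sellers receive Ps = 390/11 + 20 = 610/11; x' = 557 − 9·(390/11) = 2617/11.
Buyers' price falls by P* − Pb = 490/11 − 390/11 = 100/11; sellers' price rises by Ps − P* = 610/11 − 490/11 = 120/11.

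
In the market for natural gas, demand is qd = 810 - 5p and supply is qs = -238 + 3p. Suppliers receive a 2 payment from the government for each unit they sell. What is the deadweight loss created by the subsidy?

Deadweight loss = 3.75

Pre-subsidy: 810 - 5p = -238 + 3p gives p* = 131, q* = 155.
With the subsidy, sellers receive ps = pb + 2 for each unit, where pb is the price buyers pay.
Supply in terms of pb becomes qs = -238 + 3(pb + 2) = -232 + 3pb. Setting this equal to demand: 810 - 5pb = -232 + 3pb, so pb = 130.25.
Sellers receive ps = 130.25 + 2 = 132.25; q' = 810 − 5·130.25 = 158.75.
The subsidy expands output by 158.75 − 155 = 3.75 past the efficient level; on those units the gap between marginal cost and willingness to pay runs from 0 up to 2.
DWL = ½ × 2 × 3.75 = 3.75.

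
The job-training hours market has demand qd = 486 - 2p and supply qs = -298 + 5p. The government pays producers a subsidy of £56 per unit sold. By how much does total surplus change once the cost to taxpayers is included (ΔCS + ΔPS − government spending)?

Net change in total surplus = -£2240

Pre-subsidy: 486 - 2p = -298 + 5p gives p* = 112, q* = 262.
With the subsidy, sellers receive ps = pb + 56 for each unit, where pb is the price buyers pay.
Supply in terms of pb becomes qs = -298 + 5(pb + 56) = -18 + 5pb. Setting this equal to demand: 486 - 2pb = -18 + 5pb, so pb = 72.
Sellers receive ps = 72 + 56 = 128; q' = 486 − 2·72 = 342.
ΔCS = ½(262 + 342)(112 − 72) = 12080; ΔPS = ½(262 + 342)(128 − 112) = 4832.
Government spending = 56 × 342 = 19152.
Net change = 12080 + 4832 − 19152 = -2240. The loss equals the DWL triangle ½·56·80.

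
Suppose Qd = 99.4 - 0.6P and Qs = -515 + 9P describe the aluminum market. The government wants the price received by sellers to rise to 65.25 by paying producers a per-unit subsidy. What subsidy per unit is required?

At a seller price of 65.25, quantity supplied is -515 + 9·65.25 = 72.25.
Buyers absorb 72.25 only when they pay Pb with 99.4 − 0.6·Pb = 72.25, i.e. Pb = 45.25.
s = Ps − Pb = 65.25 − 45.25 = 20.

Required subsidy s = 20 per unit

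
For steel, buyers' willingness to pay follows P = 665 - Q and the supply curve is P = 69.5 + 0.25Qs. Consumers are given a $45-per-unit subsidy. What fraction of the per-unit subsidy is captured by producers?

Pre-subsidy: 665 - Q = 69.5 + 0.25Q gives Q* = 476.4 and P* = 188.6.
With the rebate, buyers effectively pay Pb = Ps − 45, where Ps is the price sellers receive.
On the curves, Pb = 665 - Q and Ps = 69.5 + 0.25Q; the wedge Ps − Pb = 45 gives 69.5 + 0.25Q − (665 - Q) = 45, so Q' = 512.4.
Then Pb = 665 − 1·512.4 = 152.6 and Ps = 69.5 + 0.25·512.4 = 197.6.
Buyers' price falls by P* − Pb = 188.6 − 152.6 = 36; sellers' price rises by Ps − P* = 197.6 − 188.6 = 9.
So producers capture 9/45 = 0.2 of each unit of subsidy.

Producer share = 0.2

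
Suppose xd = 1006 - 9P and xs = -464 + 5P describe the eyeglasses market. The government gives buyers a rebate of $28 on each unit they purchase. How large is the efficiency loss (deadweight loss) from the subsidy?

Pre-subsidy: 1006 - 9P = -464 + 5P gives P* = 105, x* = 61.
With the rebate, buyers effectively pay Pb = Ps − 28, where Ps is the price sellers receive.
Demand in terms of Ps becomes xd = 1006 − 9(Ps − 28) = 1258 - 9Ps. Setting this equal to supply: 1258 - 9Ps = -464 + 5Ps, so Ps = 123.
Buyers pay Pb = 123 − 28 = 95; x' = -464 + 5·123 = 151.
The subsidy expands output by 151 − 61 = 90 past the efficient level; on those units the gap between marginal cost and willingness to pay runs from 0 up to 28.
DWL = ½ × 28 × 90 = 1260.

Deadweight loss = $1260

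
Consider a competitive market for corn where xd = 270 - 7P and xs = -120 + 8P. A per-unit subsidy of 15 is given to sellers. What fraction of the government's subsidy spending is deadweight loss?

Pre-subsidy: 270 - 7P = -120 + 8P gives P* = 26, x* = 88.
With the subsidy, sellers receive Ps = Pb + 15 for each unit, where Pb is the price buyers pay.
Supply in terms of Pb becomes xs = -120 + 8(Pb + 15) = 0 + 8Pb. Setting this equal to demand: 270 - 7Pb = 0 + 8Pb, so Pb = 18.
Sellers receive Ps = 18 + 15 = 33; x' = 270 − 7·18 = 144.
ΔCS = ½(88 + 144)(26 − 18) = 928; ΔPS = ½(88 + 144)(33 − 26) = 812.
Government spending = 15 × 144 = 2160.
DWL = ½ × 15 × (144 − 88) = 420; fraction = 420 / 2160 = 7/36.

DWL / government spending = 7/36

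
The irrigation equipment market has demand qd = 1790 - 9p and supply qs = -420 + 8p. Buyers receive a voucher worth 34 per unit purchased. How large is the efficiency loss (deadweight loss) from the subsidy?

Pre-subsidy: 1790 - 9p = -420 + 8p gives p* = 130, q* = 620.
With the rebate, buyers effectively pay pb = ps − 34, where ps is the price sellers receive.
Demand in terms of ps becomes qd = 1790 − 9(ps − 34) = 2096 - 9ps. Setting this equal to supply: 2096 - 9ps = -420 + 8ps, so ps = 148.
Buyers pay pb = 148 − 34 = 114; q' = -420 + 8·148 = 764.
The subsidy expands output by 764 − 620 = 144 past the efficient level; on those units the gap between marginal cost and willingness to pay runs from 0 up to 34.
DWL = ½ × 34 × 144 = 2448.

Deadweight loss = 2448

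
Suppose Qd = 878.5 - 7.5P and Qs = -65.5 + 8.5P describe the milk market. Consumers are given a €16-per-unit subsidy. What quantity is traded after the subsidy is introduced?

Q' = 499.75

Pre-subsidy: 878.5 - 7.5P = -65.5 + 8.5P gives P* = 59, Q* = 436.
With the rebate, buyers effectively pay Pb = Ps − 16, where Ps is the price sellers receive.
Demand in terms of Ps becomes Qd = 878.5 − 7.5(Ps − 16) = 998.5 - 7.5Ps. Setting this equal to supply: 998.5 - 7.5Ps = -65.5 + 8.5Ps, so Ps = 66.5.
Buyers pay Pb = 66.5 − 16 = 50.5; Q' = -65.5 + 8.5·66.5 = 499.75.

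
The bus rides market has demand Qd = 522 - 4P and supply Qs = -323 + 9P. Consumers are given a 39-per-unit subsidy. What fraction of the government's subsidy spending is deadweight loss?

DWL / government spending = 27/185

Pre-subsidy: 522 - 4P = -323 + 9P gives P* = 65, Q* = 262.
With the rebate, buyers effectively pay Pb = Ps − 39, where Ps is the price sellers receive.
Demand in terms of Ps becomes Qd = 522 − 4(Ps − 39) = 678 - 4Ps. Setting this equal to supply: 678 - 4Ps = -323 + 9Ps, so Ps = 77.
Buyers pay Pb = 77 − 39 = 38; Q' = -323 + 9·77 = 370.
ΔCS = ½(262 + 370)(65 − 38) = 8532; ΔPS = ½(262 + 370)(77 − 65) = 3792.
Government spending = 39 × 370 = 14430.
DWL = ½ × 39 × (370 − 262) = 2106; fraction = 2106 / 14430 = 27/185.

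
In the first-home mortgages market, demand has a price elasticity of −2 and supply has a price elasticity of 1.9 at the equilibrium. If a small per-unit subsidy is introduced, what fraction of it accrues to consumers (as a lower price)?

For a small subsidy around the equilibrium, the benefit split depends on the relative slopes, which at a point are proportional to the elasticities.
Buyer share = εs/(εs + |εd|) = 1.9/(1.9 + 2) = 19/39; seller share = |εd|/(εs + |εd|) = 20/39.

Consumer share = 19/39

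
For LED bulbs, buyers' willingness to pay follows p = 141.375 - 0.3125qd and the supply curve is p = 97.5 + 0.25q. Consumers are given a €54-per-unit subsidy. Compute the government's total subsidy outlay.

Government cost = €9396

Pre-subsidy: 141.375 - 0.3125q = 97.5 + 0.25q gives q* = 78 and p* = 117.
With the rebate, buyers effectively pay pb = ps − 54, where ps is the price sellers receive.
On the curves, pb = 141.375 - 0.3125q and ps = 97.5 + 0.25q; the wedge ps − pb = 54 gives 97.5 + 0.25q − (141.375 - 0.3125q) = 54, so q' = 174.
Then pb = 141.375 − 0.3125·174 = 87 and ps = 97.5 + 0.25·174 = 141.
Government outlay = subsidy × quantity = 54 × 174 = 9396.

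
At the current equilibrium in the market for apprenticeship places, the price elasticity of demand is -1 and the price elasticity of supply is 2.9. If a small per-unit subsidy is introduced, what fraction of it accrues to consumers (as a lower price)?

Consumer share = 29/39

For a small subsidy around the equilibrium, the benefit split depends on the relative slopes, which at a point are proportional to the elasticities.
Buyer share = εs/(εs + |εd|) = 2.9/(2.9 + 1) = 29/39; seller share = |εd|/(εs + |εd|) = 10/39.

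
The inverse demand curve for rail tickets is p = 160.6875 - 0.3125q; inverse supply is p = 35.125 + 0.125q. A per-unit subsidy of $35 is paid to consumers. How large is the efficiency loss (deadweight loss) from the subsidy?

Deadweight loss = $1400

Pre-subsidy: 160.6875 - 0.3125q = 35.125 + 0.125q gives q* = 287 and p* = 71.
With the rebate, buyers effectively pay pb = ps − 35, where ps is the price sellers receive.
On the curves, pb = 160.6875 - 0.3125q and ps = 35.125 + 0.125q; the wedge ps − pb = 35 gives 35.125 + 0.125q − (160.6875 - 0.3125q) = 35, so q' = 367.
Then pb = 160.6875 − 0.3125·367 = 46 and ps = 35.125 + 0.125·367 = 81.
The subsidy expands output by 367 − 287 = 80 past the efficient level; on those units the gap between marginal cost and willingness to pay runs from 0 up to 35.
DWL = ½ × 35 × 80 = 1400.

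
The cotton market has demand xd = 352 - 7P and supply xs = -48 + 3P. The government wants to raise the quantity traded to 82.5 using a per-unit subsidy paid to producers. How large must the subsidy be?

Required subsidy s = 5 per unit

At x = 82.5, invert demand for the buyer price: Pb = (352 − 82.5)/7 = 38.5; invert supply for the seller price: Ps = (82.5 − (-48))/3 = 43.5.
The subsidy must fill the gap: s = Ps − Pb = 43.5 − 38.5 = 5.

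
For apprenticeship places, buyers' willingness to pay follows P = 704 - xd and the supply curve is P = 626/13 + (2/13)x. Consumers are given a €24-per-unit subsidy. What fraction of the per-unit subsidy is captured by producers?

Pre-subsidy: 704 - x = 626/13 + (2/13)x gives x* = 568.4 and P* = 135.6.
With the rebate, buyers effectively pay Pb = Ps − 24, where Ps is the price sellers receive.
On the curves, Pb = 704 - x and Ps = 626/13 + (2/13)x; the wedge Ps − Pb = 24 gives 626/13 + (2/13)x − (704 - x) = 24, so x' = 589.2.
Then Pb = 704 − 1·589.2 = 114.8 and Ps = 626/13 + (2/13)·589.2 = 138.8.
Buyers' price falls by P* − Pb = 135.6 − 114.8 = 20.8; sellers' price rises by Ps − P* = 138.8 − 135.6 = 3.2.
So producers capture 3.2/24 = 2/15 of each unit of subsidy.

Producer share = 2/15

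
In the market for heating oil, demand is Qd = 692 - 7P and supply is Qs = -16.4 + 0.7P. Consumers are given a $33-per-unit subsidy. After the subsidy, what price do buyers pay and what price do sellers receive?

Buyers pay $89; sellers receive $122

Pre-subsidy: 692 - 7P = -16.4 + 0.7P gives P* = 92, Q* = 48.
With the rebate, buyers effectively pay Pb = Ps − 33, where Ps is the price sellers receive.
Demand in terms of Ps becomes Qd = 692 − 7(Ps − 33) = 923 - 7Ps. Setting this equal to supply: 923 - 7Ps = -16.4 + 0.7Ps, so Ps = 122.
Buyers pay Pb = 122 − 33 = 89; Q' = -16.4 + 0.7·122 = 69.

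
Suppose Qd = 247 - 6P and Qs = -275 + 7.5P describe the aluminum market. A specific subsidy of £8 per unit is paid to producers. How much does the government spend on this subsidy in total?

Pre-subsidy: 247 - 6P = -275 + 7.5P gives P* = 116/3, Q* = 15.
With the subsidy, sellers receive Ps = Pb + 8 for each unit, where Pb is the price buyers pay.
Supply in terms of Pb becomes Qs = -275 + 7.5(Pb + 8) = -215 + 7.5Pb. Setting this equal to demand: 247 - 6Pb = -215 + 7.5Pb, so Pb = 308/9.
Sellers receive Ps = 308/9 + 8 = 380/9; Q' = 247 − 6·(308/9) = 125/3.
Government outlay = subsidy × quantity = 8 × 125/3 = 1000/3.

Government cost = 1000/3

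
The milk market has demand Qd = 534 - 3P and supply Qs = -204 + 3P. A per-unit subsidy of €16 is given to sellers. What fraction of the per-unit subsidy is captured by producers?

Producer share = 0.5

Pre-subsidy: 534 - 3P = -204 + 3P gives P* = 123, Q* = 165.
With the subsidy, sellers receive Ps = Pb + 16 for each unit, where Pb is the price buyers pay.
Supply in terms of Pb becomes Qs = -204 + 3(Pb + 16) = -156 + 3Pb. Setting this equal to demand: 534 - 3Pb = -156 + 3Pb, so Pb = 115.
Sellers receive Ps = 115 + 16 = 131; Q' = 534 − 3·115 = 189.
Buyers' price falls by P* − Pb = 123 − 115 = 8; sellers' price rises by Ps − P* = 131 − 123 = 8.
So producers capture 8/16 = 0.5 of each unit of subsidy.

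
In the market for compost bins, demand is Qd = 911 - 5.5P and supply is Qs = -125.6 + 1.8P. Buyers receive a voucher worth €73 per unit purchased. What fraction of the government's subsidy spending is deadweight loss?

Pre-subsidy: 911 - 5.5P = -125.6 + 1.8P gives P* = 142, Q* = 130.
With the rebate, buyers effectively pay Pb = Ps − 73, where Ps is the price sellers receive.
Demand in terms of Ps becomes Qd = 911 − 5.5(Ps − 73) = 1312.5 - 5.5Ps. Setting this equal to supply: 1312.5 - 5.5Ps = -125.6 + 1.8Ps, so Ps = 197.
Buyers pay Pb = 197 − 73 = 124; Q' = -125.6 + 1.8·197 = 229.
ΔCS = ½(130 + 229)(142 − 124) = 3231; ΔPS = ½(130 + 229)(197 − 142) = 9872.5.
Government spending = 73 × 229 = 16717.
DWL = ½ × 73 × (229 − 130) = 3613.5; fraction = 3613.5 / 16717 = 99/458.

DWL / government spending = 99/458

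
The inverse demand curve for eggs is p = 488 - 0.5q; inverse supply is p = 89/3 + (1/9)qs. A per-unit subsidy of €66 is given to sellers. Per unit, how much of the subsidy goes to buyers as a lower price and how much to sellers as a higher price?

Pre-subsidy: 488 - 0.5q = 89/3 + (1/9)q gives q* = 750 and p* = 113.
With the subsidy, sellers receive ps = pb + 66 for each unit, where pb is the price buyers pay.
On the curves, pb = 488 - 0.5q and ps = 89/3 + (1/9)q; the wedge ps − pb = 66 gives 89/3 + (1/9)q − (488 - 0.5q) = 66, so q' = 858.
Then pb = 488 − 0.5·858 = 59 and ps = 89/3 + (1/9)·858 = 125.
Buyers' price falls by p* − pb = 113 − 59 = 54; sellers' price rises by ps − p* = 125 − 113 = 12.

Buyers gain €54 per unit; sellers gain €12 per unit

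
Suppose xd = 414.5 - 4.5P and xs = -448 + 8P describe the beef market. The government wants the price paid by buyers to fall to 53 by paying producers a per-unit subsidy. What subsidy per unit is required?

At a buyer price of 53, quantity demanded is 414.5 − 4.5·53 = 176.
Sellers supply 176 only when they receive Ps with -448 + 8·Ps = 176, i.e. Ps = 78.
s = Ps − Pb = 78 − 53 = 25.

Required subsidy s = 25 per unit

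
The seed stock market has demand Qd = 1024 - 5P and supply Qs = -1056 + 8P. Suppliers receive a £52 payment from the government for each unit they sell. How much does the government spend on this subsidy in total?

Government cost = £19968

Pre-subsidy: 1024 - 5P = -1056 + 8P gives P* = 160, Q* = 224.
With the subsidy, sellers receive Ps = Pb + 52 for each unit, where Pb is the price buyers pay.
Supply in terms of Pb becomes Qs = -1056 + 8(Pb + 52) = -640 + 8Pb. Setting this equal to demand: 1024 - 5Pb = -640 + 8Pb, so Pb = 128.
Sellers receive Ps = 128 + 52 = 180; Q' = 1024 − 5·128 = 384.
Government outlay = subsidy × quantity = 52 × 384 = 19968.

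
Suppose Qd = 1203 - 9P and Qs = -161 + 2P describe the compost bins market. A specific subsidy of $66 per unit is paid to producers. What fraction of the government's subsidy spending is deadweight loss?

DWL / government spending = 18/65

Pre-subsidy: 1203 - 9P = -161 + 2P gives P* = 124, Q* = 87.
With the subsidy, sellers receive Ps = Pb + 66 for each unit, where Pb is the price buyers pay.
Supply in terms of Pb becomes Qs = -161 + 2(Pb + 66) = -29 + 2Pb. Setting this equal to demand: 1203 - 9Pb = -29 + 2Pb, so Pb = 112.
Sellers receive Ps = 112 + 66 = 178; Q' = 1203 − 9·112 = 195.
ΔCS = ½(87 + 195)(124 − 112) = 1692; ΔPS = ½(87 + 195)(178 − 124) = 7614.
Government spending = 66 × 195 = 12870.
DWL = ½ × 66 × (195 − 87) = 3564; fraction = 3564 / 12870 = 18/65.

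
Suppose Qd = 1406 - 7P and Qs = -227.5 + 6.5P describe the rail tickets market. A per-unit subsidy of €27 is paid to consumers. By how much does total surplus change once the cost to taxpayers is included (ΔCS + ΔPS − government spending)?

Pre-subsidy: 1406 - 7P = -227.5 + 6.5P gives P* = 121, Q* = 559.
With the rebate, buyers effectively pay Pb = Ps − 27, where Ps is the price sellers receive.
Demand in terms of Ps becomes Qd = 1406 − 7(Ps − 27) = 1595 - 7Ps. Setting this equal to supply: 1595 - 7Ps = -227.5 + 6.5Ps, so Ps = 135.
Buyers pay Pb = 135 − 27 = 108; Q' = -227.5 + 6.5·135 = 650.
ΔCS = ½(559 + 650)(121 − 108) = 7858.5; ΔPS = ½(559 + 650)(135 − 121) = 8463.
Government spending = 27 × 650 = 17550.
Net change = 7858.5 + 8463 − 17550 = -1228.5. The loss equals the DWL triangle ½·27·91.

Net change in total surplus = -€1228.5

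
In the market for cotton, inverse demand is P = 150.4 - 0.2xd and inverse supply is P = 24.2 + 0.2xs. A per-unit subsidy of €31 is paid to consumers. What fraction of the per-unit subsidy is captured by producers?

Producer share = 0.5

Pre-subsidy: 150.4 - 0.2x = 24.2 + 0.2x gives x* = 315.5 and P* = 87.3.
With the rebate, buyers effectively pay Pb = Ps − 31, where Ps is the price sellers receive.
On the curves, Pb = 150.4 - 0.2x and Ps = 24.2 + 0.2x; the wedge Ps − Pb = 31 gives 24.2 + 0.2x − (150.4 - 0.2x) = 31, so x' = 393.
Then Pb = 150.4 − 0.2·393 = 71.8 and Ps = 24.2 + 0.2·393 = 102.8.
Buyers' price falls by P* − Pb = 87.3 − 71.8 = 15.5; sellers' price rises by Ps − P* = 102.8 − 87.3 = 15.5.
So producers capture 15.5/31 = 0.5 of each unit of subsidy.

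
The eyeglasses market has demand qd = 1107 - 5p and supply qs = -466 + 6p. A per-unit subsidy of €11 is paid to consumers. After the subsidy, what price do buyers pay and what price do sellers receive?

Buyers pay €137; sellers receive €148

Pre-subsidy: 1107 - 5p = -466 + 6p gives p* = 143, q* = 392.
With the rebate, buyers effectively pay pb = ps − 11, where ps is the price sellers receive.
Demand in terms of ps becomes qd = 1107 − 5(ps − 11) = 1162 - 5ps. Setting this equal to supply: 1162 - 5ps = -466 + 6ps, so ps = 148.
Buyers pay pb = 148 − 11 = 137; q' = -466 + 6·148 = 422.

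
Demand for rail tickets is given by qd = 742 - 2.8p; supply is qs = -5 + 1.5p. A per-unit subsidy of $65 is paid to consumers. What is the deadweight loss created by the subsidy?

Pre-subsidy: 742 - 2.8p = -5 + 1.5p gives p* = 7470/43, q* = 10990/43.
With the rebate, buyers effectively pay pb = ps − 65, where ps is the price sellers receive.
Demand in terms of ps becomes qd = 742 − 2.8(ps − 65) = 924 - 2.8ps. Setting this equal to supply: 924 - 2.8ps = -5 + 1.5ps, so ps = 9290/43.
Buyers pay pb = 9290/43 − 65 = 6495/43; q' = -5 + 1.5·(9290/43) = 13720/43.
The subsidy expands output by 13720/43 − 10990/43 = 2730/43 past the efficient level; on those units the gap between marginal cost and willingness to pay runs from 0 up to 65.
DWL = ½ × 65 × 2730/43 = 88725/43.

Deadweight loss = 88725/43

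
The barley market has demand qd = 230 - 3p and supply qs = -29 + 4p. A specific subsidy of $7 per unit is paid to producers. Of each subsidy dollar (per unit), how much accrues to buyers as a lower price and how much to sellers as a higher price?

Pre-subsidy: 230 - 3p = -29 + 4p gives p* = 37, q* = 119.
With the subsidy, sellers receive ps = pb + 7 for each unit, where pb is the price buyers pay.
Supply in terms of pb becomes qs = -29 + 4(pb + 7) = -1 + 4pb. Setting this equal to demand: 230 - 3pb = -1 + 4pb, so pb = 33.
Sellers receive ps = 33 + 7 = 40; q' = 230 − 3·33 = 131.
Buyers' price falls by p* − pb = 37 − 33 = 4; sellers' price rises by ps − p* = 40 − 37 = 3.

Buyers gain $4 per unit; sellers gain $3 per unit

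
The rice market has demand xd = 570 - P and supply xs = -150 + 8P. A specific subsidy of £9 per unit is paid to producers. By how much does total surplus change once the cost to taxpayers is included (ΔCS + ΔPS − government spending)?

Pre-subsidy: 570 - P = -150 + 8P gives P* = 80, x* = 490.
With the subsidy, sellers receive Ps = Pb + 9 for each unit, where Pb is the price buyers pay.
Supply in terms of Pb becomes xs = -150 + 8(Pb + 9) = -78 + 8Pb. Setting this equal to demand: 570 - Pb = -78 + 8Pb, so Pb = 72.
Sellers receive Ps = 72 + 9 = 81; x' = 570 − 1·72 = 498.
ΔCS = ½(490 + 498)(80 − 72) = 3952; ΔPS = ½(490 + 498)(81 − 80) = 494.
Government spending = 9 × 498 = 4482.
Net change = 3952 + 494 − 4482 = -36. The loss equals the DWL triangle ½·9·8.

Net change in total surplus = -£36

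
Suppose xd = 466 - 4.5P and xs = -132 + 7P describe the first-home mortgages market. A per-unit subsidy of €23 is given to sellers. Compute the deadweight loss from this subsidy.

Pre-subsidy: 466 - 4.5P = -132 + 7P gives P* = 52, x* = 232.
With the subsidy, sellers receive Ps = Pb + 23 for each unit, where Pb is the price buyers pay.
Supply in terms of Pb becomes xs = -132 + 7(Pb + 23) = 29 + 7Pb. Setting this equal to demand: 466 - 4.5Pb = 29 + 7Pb, so Pb = 38.
Sellers receive Ps = 38 + 23 = 61; x' = 466 − 4.5·38 = 295.
The subsidy expands output by 295 − 232 = 63 past the efficient level; on those units the gap between marginal cost and willingness to pay runs from 0 up to 23.
DWL = ½ × 23 × 63 = 724.5.

Deadweight loss = €724.5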